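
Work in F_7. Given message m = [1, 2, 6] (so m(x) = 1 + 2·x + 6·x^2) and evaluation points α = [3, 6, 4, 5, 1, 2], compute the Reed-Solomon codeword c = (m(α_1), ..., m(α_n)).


c = [5, 5, 0, 0, 2, 1]

Message polynomial: m(x) = 1 + 2·x + 6·x^2 (mod 7).
For each evaluation point α_i, compute m(α_i) mod 7:
  α_1 = 3: Horner steps 6 → 6 → 5, so m(3) = 5.
  α_2 = 6: Horner steps 6 → 3 → 5, so m(6) = 5.
  α_3 = 4: Horner steps 6 → 5 → 0, so m(4) = 0.
  α_4 = 5: Horner steps 6 → 4 → 0, so m(5) = 0.
  α_5 = 1: Horner steps 6 → 1 → 2, so m(1) = 2.
  α_6 = 2: Horner steps 6 → 0 → 1, so m(2) = 1.
Codeword c = [5, 5, 0, 0, 2, 1] ∈ F_7^6.


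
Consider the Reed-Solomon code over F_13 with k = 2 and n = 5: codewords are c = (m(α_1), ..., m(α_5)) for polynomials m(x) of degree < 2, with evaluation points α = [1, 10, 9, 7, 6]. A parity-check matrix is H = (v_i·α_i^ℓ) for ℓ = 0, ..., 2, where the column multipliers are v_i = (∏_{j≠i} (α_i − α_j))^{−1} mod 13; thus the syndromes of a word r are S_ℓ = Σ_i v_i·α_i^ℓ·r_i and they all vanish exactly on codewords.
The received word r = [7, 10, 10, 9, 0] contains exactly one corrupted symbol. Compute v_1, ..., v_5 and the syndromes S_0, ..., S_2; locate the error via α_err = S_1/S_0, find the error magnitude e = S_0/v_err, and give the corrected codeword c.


S = (12, 4, 10), error at position 3, error magnitude e = 9, c = [7, 10, 1, 9, 0].

Step 1: column multipliers v_i = (∏_{j≠i}(α_i − α_j))^{−1} mod 13.
  i = 1 (α = 1): (1−10)(1−9)(1−7)(1−6) = (−9)·(−8)·(−6)·(−5) = 2160 ≡ 2, so v_1 = 2^{−1} = 7 (mod 13).
  i = 2 (α = 10): (10−1)(10−9)(10−7)(10−6) = 9·1·3·4 = 108 ≡ 4, so v_2 = 4^{−1} = 10 (mod 13).
  i = 3 (α = 9): (9−1)(9−10)(9−7)(9−6) = 8·(−1)·2·3 = −48 ≡ 4, so v_3 = 4^{−1} = 10 (mod 13).
  i = 4 (α = 7): (7−1)(7−10)(7−9)(7−6) = 6·(−3)·(−2)·1 = 36 ≡ 10, so v_4 = 10^{−1} = 4 (mod 13).
  i = 5 (α = 6): (6−1)(6−10)(6−9)(6−7) = 5·(−4)·(−3)·(−1) = −60 ≡ 5, so v_5 = 5^{−1} = 8 (mod 13).
  v = [7, 10, 10, 4, 8].
Step 2: syndromes of r = [7, 10, 10, 9, 0] (all sums mod 13).
  S_0 = Σ v_i r_i = 7·7 + 10·10 + 10·10 + 4·9 + 8·0 = 285 ≡ 12.
  S_1 = Σ v_i α_i r_i = 7·1·7 + 10·10·10 + 10·9·10 + 4·7·9 + 8·6·0 = 2201 ≡ 4.
  α_i^2 mod 13 = [1, 9, 3, 10, 10].
  S_2 = Σ v_i α_i^2 r_i = 7·1·7 + 10·9·10 + 10·3·10 + 4·10·9 + 8·10·0 = 1609 ≡ 10.
  S = (12, 4, 10) ≠ 0, so r is not a codeword (an error is present).
Step 3: locate the error. For a single error e at position i, S_ℓ = v_i·e·α_i^ℓ, so α_err = S_1/S_0.
  S_0^{−1} = 12^{−1} = 12 (mod 13), so α_err = 4·12 = 48 ≡ 9 = α_3. Error position i = 3.
  Consistency check: S_2/S_1 = 10·10 = 100 ≡ 9 = α_err ✓ (single-error assumption holds).
Step 4: error magnitude e = S_0/v_3 = S_0·∏_{j≠3}(α_3 − α_j) = 12·4 = 48 ≡ 9 (mod 13).
Step 5: correct position 3: c_3 = r_3 − e = 10 − 9 ≡ 1 (mod 13). Hence c = [7, 10, 1, 9, 0].
  Check: interpolating c through the α_i gives m(x) = 11 + 9·x (degree < 2) with m(α_i) = c_i for every i, so c is indeed a codeword.


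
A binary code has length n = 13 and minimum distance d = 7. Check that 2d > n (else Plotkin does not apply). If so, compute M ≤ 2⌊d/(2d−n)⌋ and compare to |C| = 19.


Plotkin bound M ≤ 14; given |C| = 19 > bound (violated).

Check applicability: 2d = 14, n = 13.
2d − n = 1 > 0, so Plotkin applies.
Compute d/(2d−n) = 7/1 ≈ 7.0000.
⌊d/(2d−n)⌋ = 7.
Plotkin bound: M ≤ 2·7 = 14.
Given |C| = 19, check: VIOLATED.
This |C| is above the Plotkin bound, so no binary code with n = 13, d = 7 and 19 codewords exists.


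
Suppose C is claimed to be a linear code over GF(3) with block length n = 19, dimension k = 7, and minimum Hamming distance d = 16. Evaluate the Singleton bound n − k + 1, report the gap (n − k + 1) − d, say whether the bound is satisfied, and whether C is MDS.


Singleton RHS = n − k + 1 = 13, slack = -3, bound violated (no such code; not MDS).

Singleton bound: d ≤ n − k + 1.
Here n = 19, k = 7, so n − k + 1 = 13.
Given d = 16, check d ≤ 13: NO.
Slack = (n − k + 1) − d = -3.
The slack is negative: d = 16 exceeds n − k + 1 = 13 by 3, so the Singleton bound is violated and no linear [19, 7, 16]_3 code can exist. In particular it is not MDS (MDS requires d = n − k + 1 exactly).
Description: the claimed parameters are [19, 7, 16]_3; such a code would be impossible (violates the Singleton bound).


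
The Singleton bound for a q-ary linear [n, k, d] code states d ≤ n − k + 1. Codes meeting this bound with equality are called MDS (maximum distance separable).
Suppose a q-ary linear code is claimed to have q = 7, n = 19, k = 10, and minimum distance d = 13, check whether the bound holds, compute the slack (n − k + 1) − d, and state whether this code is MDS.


Singleton RHS = n − k + 1 = 10, slack = -3, bound violated (no such code; not MDS).

Singleton bound: d ≤ n − k + 1.
Here n = 19, k = 10, so n − k + 1 = 10.
Given d = 13, check d ≤ 10: NO.
Slack = (n − k + 1) − d = -3.
The slack is negative: d = 13 exceeds n − k + 1 = 10 by 3, so the Singleton bound is violated and no linear [19, 10, 13]_7 code can exist. In particular it is not MDS (MDS requires d = n − k + 1 exactly).
Description: the claimed parameters are [19, 10, 13]_7; such a code would be impossible (violates the Singleton bound).


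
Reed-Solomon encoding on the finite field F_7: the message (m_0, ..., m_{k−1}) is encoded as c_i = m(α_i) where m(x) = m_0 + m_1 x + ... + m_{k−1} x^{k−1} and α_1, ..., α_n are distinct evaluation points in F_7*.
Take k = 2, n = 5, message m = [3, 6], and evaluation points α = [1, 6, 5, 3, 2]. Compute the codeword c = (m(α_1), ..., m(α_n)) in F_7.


c = [2, 4, 5, 0, 1]

Message polynomial: m(x) = 3 + 6·x (mod 7).
For each evaluation point α_i, compute m(α_i) mod 7:
  α_1 = 1: Horner steps 6 → 2, so m(1) = 2.
  α_2 = 6: Horner steps 6 → 4, so m(6) = 4.
  α_3 = 5: Horner steps 6 → 5, so m(5) = 5.
  α_4 = 3: Horner steps 6 → 0, so m(3) = 0.
  α_5 = 2: Horner steps 6 → 1, so m(2) = 1.
Codeword c = [2, 4, 5, 0, 1] ∈ F_7^5.


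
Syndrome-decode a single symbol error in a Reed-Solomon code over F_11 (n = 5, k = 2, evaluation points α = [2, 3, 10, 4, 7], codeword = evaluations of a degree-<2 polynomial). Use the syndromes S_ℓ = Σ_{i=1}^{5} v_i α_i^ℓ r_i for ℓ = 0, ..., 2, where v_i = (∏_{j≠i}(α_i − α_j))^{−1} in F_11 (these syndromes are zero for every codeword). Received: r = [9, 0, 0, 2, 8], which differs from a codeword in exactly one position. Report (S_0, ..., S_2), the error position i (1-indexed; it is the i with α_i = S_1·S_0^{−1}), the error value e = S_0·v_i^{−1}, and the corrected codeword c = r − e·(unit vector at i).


S = (9, 2, 9), error at position 3, error magnitude e = 8, c = [9, 0, 3, 2, 8].

Step 1: column multipliers v_i = (∏_{j≠i}(α_i − α_j))^{−1} mod 11.
  i = 1 (α = 2): (2−3)(2−10)(2−4)(2−7) = (−1)·(−8)·(−2)·(−5) = 80 ≡ 3, so v_1 = 3^{−1} = 4 (mod 11).
  i = 2 (α = 3): (3−2)(3−10)(3−4)(3−7) = 1·(−7)·(−1)·(−4) = −28 ≡ 5, so v_2 = 5^{−1} = 9 (mod 11).
  i = 3 (α = 10): (10−2)(10−3)(10−4)(10−7) = 8·7·6·3 = 1008 ≡ 7, so v_3 = 7^{−1} = 8 (mod 11).
  i = 4 (α = 4): (4−2)(4−3)(4−10)(4−7) = 2·1·(−6)·(−3) = 36 ≡ 3, so v_4 = 3^{−1} = 4 (mod 11).
  i = 5 (α = 7): (7−2)(7−3)(7−10)(7−4) = 5·4·(−3)·3 = −180 ≡ 7, so v_5 = 7^{−1} = 8 (mod 11).
  v = [4, 9, 8, 4, 8].
Step 2: syndromes of r = [9, 0, 0, 2, 8] (all sums mod 11).
  S_0 = Σ v_i r_i = 4·9 + 9·0 + 8·0 + 4·2 + 8·8 = 108 ≡ 9.
  S_1 = Σ v_i α_i r_i = 4·2·9 + 9·3·0 + 8·10·0 + 4·4·2 + 8·7·8 = 552 ≡ 2.
  α_i^2 mod 11 = [4, 9, 1, 5, 5].
  S_2 = Σ v_i α_i^2 r_i = 4·4·9 + 9·9·0 + 8·1·0 + 4·5·2 + 8·5·8 = 504 ≡ 9.
  S = (9, 2, 9) ≠ 0, so r is not a codeword (an error is present).
Step 3: locate the error. For a single error e at position i, S_ℓ = v_i·e·α_i^ℓ, so α_err = S_1/S_0.
  S_0^{−1} = 9^{−1} = 5 (mod 11), so α_err = 2·5 = 10 ≡ 10 = α_3. Error position i = 3.
  Consistency check: S_2/S_1 = 9·6 = 54 ≡ 10 = α_err ✓ (single-error assumption holds).
Step 4: error magnitude e = S_0/v_3 = S_0·∏_{j≠3}(α_3 − α_j) = 9·7 = 63 ≡ 8 (mod 11).
Step 5: correct position 3: c_3 = r_3 − e = 0 − 8 ≡ 3 (mod 11). Hence c = [9, 0, 3, 2, 8].
  Check: interpolating c through the α_i gives m(x) = 5 + 2·x (degree < 2) with m(α_i) = c_i for every i, so c is indeed a codeword.


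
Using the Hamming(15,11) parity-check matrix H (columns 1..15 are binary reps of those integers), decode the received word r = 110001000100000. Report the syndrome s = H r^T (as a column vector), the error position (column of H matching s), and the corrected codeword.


s = (1, 1, 1, 1)^T, error position = 15, corrected codeword c = 110001000100001

Compute s = H r^T mod 2 one row at a time:
  s_1 = 0 + 0 + 1 + 0 + 0 + 0 + 0 + 0 = 1 ≡ 1 (mod 2).
  s_2 = 0 + 0 + 1 + 0 + 0 + 0 + 0 + 0 = 1 ≡ 1 (mod 2).
  s_3 = 1 + 0 + 1 + 0 + 1 + 0 + 0 + 0 = 3 ≡ 1 (mod 2).
  s_4 = 1 + 0 + 0 + 0 + 0 + 0 + 0 + 0 = 1 ≡ 1 (mod 2).
s = (1, 1, 1, 1)^T — this equals column 15 of H (binary 1111), so error is at position 15.
Correct: flip bit 15 of r = 110001000100000 to get c = 110001000100001.


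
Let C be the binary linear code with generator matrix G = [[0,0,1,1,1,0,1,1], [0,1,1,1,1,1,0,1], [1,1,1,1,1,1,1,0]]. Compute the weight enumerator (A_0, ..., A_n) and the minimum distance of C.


Weight distribution: A_0 = 1, A_3 = 2, A_4 = 2, A_5 = 1, A_6 = 1, A_7 = 1. Minimum distance d = 3.

Enumerate all 2^3 = 8 messages m ∈ F_2^3.
For each, compute codeword c = mG in F_2^8, then tally its weight.
  m = 000 → c = 00000000, weight = 0.
  m = 100 → c = 00111011, weight = 5.
  m = 010 → c = 01111101, weight = 6.
  m = 110 → c = 01000110, weight = 3.
  m = 001 → c = 11111110, weight = 7.
  m = 101 → c = 11000101, weight = 4.
  m = 011 → c = 10000011, weight = 3.
  m = 111 → c = 10111000, weight = 4.
Tally weights:
  weight 0: 1 codewords.
  weight 3: 2 codewords.
  weight 4: 2 codewords.
  weight 5: 1 codewords.
  weight 6: 1 codewords.
  weight 7: 1 codewords.
Minimum distance d = smallest w > 0 with A_w > 0 = 3.
Sanity: Σ A_w = 8 = 2^3 = 8 ✓.


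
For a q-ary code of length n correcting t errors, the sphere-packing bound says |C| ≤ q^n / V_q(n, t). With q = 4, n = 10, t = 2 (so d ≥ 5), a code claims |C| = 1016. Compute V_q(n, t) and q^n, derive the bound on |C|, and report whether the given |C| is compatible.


V_q(n, t) = 436, q^n = 1048576, Hamming bound = 2404, |C| = 1016 ≤ bound (satisfied).

Step 1: Compute V_q(n, t) = Σ_{j=0}^2 C(n, j) (q−1)^j.
  j = 0: C(10,0)·(3)^0 = 1·1 = 1.
  j = 1: C(10,1)·(3)^1 = 10·3 = 30.
  j = 2: C(10,2)·(3)^2 = 45·9 = 405.
  V_q(n, t) = 1 + 30 + 405 = 436.
Step 2: q^n = 4^10 = 1048576.
Step 3: Hamming bound ⌊q^n / V_q(n,t)⌋ = ⌊1048576/436⌋ = 2404.
Step 4: Compare |C| = 1016 to 2404: satisfied.
The claimed |C| lies below the Hamming bound.


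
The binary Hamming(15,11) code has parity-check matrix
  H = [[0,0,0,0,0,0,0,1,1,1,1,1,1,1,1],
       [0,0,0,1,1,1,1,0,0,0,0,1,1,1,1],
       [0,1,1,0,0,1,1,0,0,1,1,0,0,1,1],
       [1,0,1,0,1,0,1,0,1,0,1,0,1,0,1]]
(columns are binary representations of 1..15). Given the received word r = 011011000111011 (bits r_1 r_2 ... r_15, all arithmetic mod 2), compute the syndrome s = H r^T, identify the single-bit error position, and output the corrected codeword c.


s = (1, 1, 1, 0)^T, error position = 14, corrected codeword c = 011011000111001

Compute s = H r^T mod 2 one row at a time:
  s_1 = 0 + 0 + 1 + 1 + 1 + 0 + 1 + 1 = 5 ≡ 1 (mod 2).
  s_2 = 0 + 1 + 1 + 0 + 1 + 0 + 1 + 1 = 5 ≡ 1 (mod 2).
  s_3 = 1 + 1 + 1 + 0 + 1 + 1 + 1 + 1 = 7 ≡ 1 (mod 2).
  s_4 = 0 + 1 + 1 + 0 + 0 + 1 + 0 + 1 = 4 ≡ 0 (mod 2).
s = (1, 1, 1, 0)^T — this equals column 14 of H (binary 1110), so error is at position 14.
Correct: flip bit 14 of r = 011011000111011 to get c = 011011000111001.


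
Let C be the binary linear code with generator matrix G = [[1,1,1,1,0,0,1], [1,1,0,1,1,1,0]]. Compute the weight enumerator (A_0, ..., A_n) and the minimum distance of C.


Weight distribution: A_0 = 1, A_4 = 1, A_5 = 2. Minimum distance d = 4.

Enumerate all 2^2 = 4 messages m ∈ F_2^2.
For each, compute codeword c = mG in F_2^7, then tally its weight.
  m = 00 → c = 0000000, weight = 0.
  m = 10 → c = 1111001, weight = 5.
  m = 01 → c = 1101110, weight = 5.
  m = 11 → c = 0010111, weight = 4.
Tally weights:
  weight 0: 1 codewords.
  weight 4: 1 codewords.
  weight 5: 2 codewords.
Minimum distance d = smallest w > 0 with A_w > 0 = 4.
Sanity: Σ A_w = 4 = 2^2 = 4 ✓.


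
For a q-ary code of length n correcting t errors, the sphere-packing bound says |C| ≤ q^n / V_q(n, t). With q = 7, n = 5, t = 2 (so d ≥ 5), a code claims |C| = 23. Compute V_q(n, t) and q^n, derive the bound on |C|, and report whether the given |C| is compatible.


V_q(n, t) = 391, q^n = 16807, Hamming bound = 42, |C| = 23 ≤ bound (satisfied).

Step 1: Compute V_q(n, t) = Σ_{j=0}^2 C(n, j) (q−1)^j.
  j = 0: C(5,0)·(6)^0 = 1·1 = 1.
  j = 1: C(5,1)·(6)^1 = 5·6 = 30.
  j = 2: C(5,2)·(6)^2 = 10·36 = 360.
  V_q(n, t) = 1 + 30 + 360 = 391.
Step 2: q^n = 7^5 = 16807.
Step 3: Hamming bound ⌊q^n / V_q(n,t)⌋ = ⌊16807/391⌋ = 42.
Step 4: Compare |C| = 23 to 42: satisfied.
The claimed |C| lies below the Hamming bound.


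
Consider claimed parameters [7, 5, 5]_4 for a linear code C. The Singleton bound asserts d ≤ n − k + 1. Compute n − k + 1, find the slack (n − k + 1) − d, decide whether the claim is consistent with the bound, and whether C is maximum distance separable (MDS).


Singleton RHS = n − k + 1 = 3, slack = -2, bound violated (no such code; not MDS).

Singleton bound: d ≤ n − k + 1.
Here n = 7, k = 5, so n − k + 1 = 3.
Given d = 5, check d ≤ 3: NO.
Slack = (n − k + 1) − d = -2.
The slack is negative: d = 5 exceeds n − k + 1 = 3 by 2, so the Singleton bound is violated and no linear [7, 5, 5]_4 code can exist. In particular it is not MDS (MDS requires d = n − k + 1 exactly).
Description: the claimed parameters are [7, 5, 5]_4; such a code would be impossible (violates the Singleton bound).


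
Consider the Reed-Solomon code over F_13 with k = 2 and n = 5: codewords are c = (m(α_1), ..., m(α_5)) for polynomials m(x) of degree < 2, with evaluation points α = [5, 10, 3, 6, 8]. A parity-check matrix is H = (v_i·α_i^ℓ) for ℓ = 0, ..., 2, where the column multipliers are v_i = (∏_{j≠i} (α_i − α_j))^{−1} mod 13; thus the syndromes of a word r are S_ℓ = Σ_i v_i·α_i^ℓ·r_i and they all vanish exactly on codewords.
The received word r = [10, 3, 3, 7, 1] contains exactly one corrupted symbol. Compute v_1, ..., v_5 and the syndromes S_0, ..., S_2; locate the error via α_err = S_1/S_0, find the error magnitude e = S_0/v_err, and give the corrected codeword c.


S = (3, 4, 1), error at position 2, error magnitude e = 8, c = [10, 8, 3, 7, 1].

Step 1: column multipliers v_i = (∏_{j≠i}(α_i − α_j))^{−1} mod 13.
  i = 1 (α = 5): (5−10)(5−3)(5−6)(5−8) = (−5)·2·(−1)·(−3) = −30 ≡ 9, so v_1 = 9^{−1} = 3 (mod 13).
  i = 2 (α = 10): (10−5)(10−3)(10−6)(10−8) = 5·7·4·2 = 280 ≡ 7, so v_2 = 7^{−1} = 2 (mod 13).
  i = 3 (α = 3): (3−5)(3−10)(3−6)(3−8) = (−2)·(−7)·(−3)·(−5) = 210 ≡ 2, so v_3 = 2^{−1} = 7 (mod 13).
  i = 4 (α = 6): (6−5)(6−10)(6−3)(6−8) = 1·(−4)·3·(−2) = 24 ≡ 11, so v_4 = 11^{−1} = 6 (mod 13).
  i = 5 (α = 8): (8−5)(8−10)(8−3)(8−6) = 3·(−2)·5·2 = −60 ≡ 5, so v_5 = 5^{−1} = 8 (mod 13).
  v = [3, 2, 7, 6, 8].
Step 2: syndromes of r = [10, 3, 3, 7, 1] (all sums mod 13).
  S_0 = Σ v_i r_i = 3·10 + 2·3 + 7·3 + 6·7 + 8·1 = 107 ≡ 3.
  S_1 = Σ v_i α_i r_i = 3·5·10 + 2·10·3 + 7·3·3 + 6·6·7 + 8·8·1 = 589 ≡ 4.
  α_i^2 mod 13 = [12, 9, 9, 10, 12].
  S_2 = Σ v_i α_i^2 r_i = 3·12·10 + 2·9·3 + 7·9·3 + 6·10·7 + 8·12·1 = 1119 ≡ 1.
  S = (3, 4, 1) ≠ 0, so r is not a codeword (an error is present).
Step 3: locate the error. For a single error e at position i, S_ℓ = v_i·e·α_i^ℓ, so α_err = S_1/S_0.
  S_0^{−1} = 3^{−1} = 9 (mod 13), so α_err = 4·9 = 36 ≡ 10 = α_2. Error position i = 2.
  Consistency check: S_2/S_1 = 1·10 = 10 ≡ 10 = α_err ✓ (single-error assumption holds).
Step 4: error magnitude e = S_0/v_2 = S_0·∏_{j≠2}(α_2 − α_j) = 3·7 = 21 ≡ 8 (mod 13).
Step 5: correct position 2: c_2 = r_2 − e = 3 − 8 ≡ 8 (mod 13). Hence c = [10, 8, 3, 7, 1].
  Check: interpolating c through the α_i gives m(x) = 12 + 10·x (degree < 2) with m(α_i) = c_i for every i, so c is indeed a codeword.


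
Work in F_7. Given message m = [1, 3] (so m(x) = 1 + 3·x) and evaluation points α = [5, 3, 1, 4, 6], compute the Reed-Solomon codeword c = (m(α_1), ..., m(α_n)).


c = [2, 3, 4, 6, 5]

Message polynomial: m(x) = 1 + 3·x (mod 7).
For each evaluation point α_i, compute m(α_i) mod 7:
  α_1 = 5: Horner steps 3 → 2, so m(5) = 2.
  α_2 = 3: Horner steps 3 → 3, so m(3) = 3.
  α_3 = 1: Horner steps 3 → 4, so m(1) = 4.
  α_4 = 4: Horner steps 3 → 6, so m(4) = 6.
  α_5 = 6: Horner steps 3 → 5, so m(6) = 5.
Codeword c = [2, 3, 4, 6, 5] ∈ F_7^5.


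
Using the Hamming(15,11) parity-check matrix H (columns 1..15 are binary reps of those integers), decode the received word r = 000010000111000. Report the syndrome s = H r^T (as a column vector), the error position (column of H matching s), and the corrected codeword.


s = (1, 0, 0, 0)^T, error position = 8, corrected codeword c = 000010010111000

Compute s = H r^T mod 2 one row at a time:
  s_1 = 0 + 0 + 1 + 1 + 1 + 0 + 0 + 0 = 3 ≡ 1 (mod 2).
  s_2 = 0 + 1 + 0 + 0 + 1 + 0 + 0 + 0 = 2 ≡ 0 (mod 2).
  s_3 = 0 + 0 + 0 + 0 + 1 + 1 + 0 + 0 = 2 ≡ 0 (mod 2).
  s_4 = 0 + 0 + 1 + 0 + 0 + 1 + 0 + 0 = 2 ≡ 0 (mod 2).
s = (1, 0, 0, 0)^T — this equals column 8 of H (binary 1000), so error is at position 8.
Correct: flip bit 8 of r = 000010000111000 to get c = 000010010111000.


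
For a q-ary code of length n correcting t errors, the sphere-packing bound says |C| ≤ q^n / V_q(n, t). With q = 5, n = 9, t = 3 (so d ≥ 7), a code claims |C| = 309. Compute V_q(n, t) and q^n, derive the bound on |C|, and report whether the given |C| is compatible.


V_q(n, t) = 5989, q^n = 1953125, Hamming bound = 326, |C| = 309 ≤ bound (satisfied).

Step 1: Compute V_q(n, t) = Σ_{j=0}^3 C(n, j) (q−1)^j.
  j = 0: C(9,0)·(4)^0 = 1·1 = 1.
  j = 1: C(9,1)·(4)^1 = 9·4 = 36.
  j = 2: C(9,2)·(4)^2 = 36·16 = 576.
  j = 3: C(9,3)·(4)^3 = 84·64 = 5376.
  V_q(n, t) = 1 + 36 + 576 + 5376 = 5989.
Step 2: q^n = 5^9 = 1953125.
Step 3: Hamming bound ⌊q^n / V_q(n,t)⌋ = ⌊1953125/5989⌋ = 326.
Step 4: Compare |C| = 309 to 326: satisfied.
The claimed |C| lies below the Hamming bound.


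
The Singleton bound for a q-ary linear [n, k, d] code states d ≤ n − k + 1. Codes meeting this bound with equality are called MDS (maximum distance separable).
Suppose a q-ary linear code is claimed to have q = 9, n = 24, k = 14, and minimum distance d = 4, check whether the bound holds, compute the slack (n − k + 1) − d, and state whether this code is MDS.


Singleton RHS = n − k + 1 = 11, slack = 7, bound satisfied, not MDS.

Singleton bound: d ≤ n − k + 1.
Here n = 24, k = 14, so n − k + 1 = 11.
Given d = 4, check d ≤ 11: YES.
Slack = (n − k + 1) − d = 7.
The code is NOT MDS (slack = 7 > 0).
Description: the claimed parameters are [24, 14, 4]_9; such a code would be non-MDS.


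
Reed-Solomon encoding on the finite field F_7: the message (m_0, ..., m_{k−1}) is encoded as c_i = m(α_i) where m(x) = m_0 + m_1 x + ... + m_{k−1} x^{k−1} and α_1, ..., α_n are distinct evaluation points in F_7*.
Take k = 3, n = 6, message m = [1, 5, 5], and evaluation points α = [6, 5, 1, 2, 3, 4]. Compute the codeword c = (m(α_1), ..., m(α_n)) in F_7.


c = [1, 4, 4, 3, 5, 3]

Message polynomial: m(x) = 1 + 5·x + 5·x^2 (mod 7).
For each evaluation point α_i, compute m(α_i) mod 7:
  α_1 = 6: Horner steps 5 → 0 → 1, so m(6) = 1.
  α_2 = 5: Horner steps 5 → 2 → 4, so m(5) = 4.
  α_3 = 1: Horner steps 5 → 3 → 4, so m(1) = 4.
  α_4 = 2: Horner steps 5 → 1 → 3, so m(2) = 3.
  α_5 = 3: Horner steps 5 → 6 → 5, so m(3) = 5.
  α_6 = 4: Horner steps 5 → 4 → 3, so m(4) = 3.
Codeword c = [1, 4, 4, 3, 5, 3] ∈ F_7^6.


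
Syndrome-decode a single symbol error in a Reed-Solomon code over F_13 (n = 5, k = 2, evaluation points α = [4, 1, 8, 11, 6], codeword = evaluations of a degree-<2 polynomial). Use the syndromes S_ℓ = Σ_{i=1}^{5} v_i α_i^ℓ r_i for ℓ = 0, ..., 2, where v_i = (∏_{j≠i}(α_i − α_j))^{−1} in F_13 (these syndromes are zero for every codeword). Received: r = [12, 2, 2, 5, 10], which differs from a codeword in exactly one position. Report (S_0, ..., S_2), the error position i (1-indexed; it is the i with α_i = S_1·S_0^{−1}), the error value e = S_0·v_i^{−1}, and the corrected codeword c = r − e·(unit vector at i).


S = (7, 4, 6), error at position 3, error magnitude e = 7, c = [12, 2, 8, 5, 10].

Step 1: column multipliers v_i = (∏_{j≠i}(α_i − α_j))^{−1} mod 13.
  i = 1 (α = 4): (4−1)(4−8)(4−11)(4−6) = 3·(−4)·(−7)·(−2) = −168 ≡ 1, so v_1 = 1^{−1} = 1 (mod 13).
  i = 2 (α = 1): (1−4)(1−8)(1−11)(1−6) = (−3)·(−7)·(−10)·(−5) = 1050 ≡ 10, so v_2 = 10^{−1} = 4 (mod 13).
  i = 3 (α = 8): (8−4)(8−1)(8−11)(8−6) = 4·7·(−3)·2 = −168 ≡ 1, so v_3 = 1^{−1} = 1 (mod 13).
  i = 4 (α = 11): (11−4)(11−1)(11−8)(11−6) = 7·10·3·5 = 1050 ≡ 10, so v_4 = 10^{−1} = 4 (mod 13).
  i = 5 (α = 6): (6−4)(6−1)(6−8)(6−11) = 2·5·(−2)·(−5) = 100 ≡ 9, so v_5 = 9^{−1} = 3 (mod 13).
  v = [1, 4, 1, 4, 3].
Step 2: syndromes of r = [12, 2, 2, 5, 10] (all sums mod 13).
  S_0 = Σ v_i r_i = 1·12 + 4·2 + 1·2 + 4·5 + 3·10 = 72 ≡ 7.
  S_1 = Σ v_i α_i r_i = 1·4·12 + 4·1·2 + 1·8·2 + 4·11·5 + 3·6·10 = 472 ≡ 4.
  α_i^2 mod 13 = [3, 1, 12, 4, 10].
  S_2 = Σ v_i α_i^2 r_i = 1·3·12 + 4·1·2 + 1·12·2 + 4·4·5 + 3·10·10 = 448 ≡ 6.
  S = (7, 4, 6) ≠ 0, so r is not a codeword (an error is present).
Step 3: locate the error. For a single error e at position i, S_ℓ = v_i·e·α_i^ℓ, so α_err = S_1/S_0.
  S_0^{−1} = 7^{−1} = 2 (mod 13), so α_err = 4·2 = 8 ≡ 8 = α_3. Error position i = 3.
  Consistency check: S_2/S_1 = 6·10 = 60 ≡ 8 = α_err ✓ (single-error assumption holds).
Step 4: error magnitude e = S_0/v_3 = S_0·∏_{j≠3}(α_3 − α_j) = 7·1 = 7 ≡ 7 (mod 13).
Step 5: correct position 3: c_3 = r_3 − e = 2 − 7 ≡ 8 (mod 13). Hence c = [12, 2, 8, 5, 10].
  Check: interpolating c through the α_i gives m(x) = 3 + 12·x (degree < 2) with m(α_i) = c_i for every i, so c is indeed a codeword.


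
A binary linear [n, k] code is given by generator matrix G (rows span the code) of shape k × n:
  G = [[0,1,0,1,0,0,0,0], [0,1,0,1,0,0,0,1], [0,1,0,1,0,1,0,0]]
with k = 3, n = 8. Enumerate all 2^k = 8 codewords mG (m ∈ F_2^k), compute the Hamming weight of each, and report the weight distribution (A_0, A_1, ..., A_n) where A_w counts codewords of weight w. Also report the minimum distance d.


Weight distribution: A_0 = 1, A_1 = 2, A_2 = 2, A_3 = 2, A_4 = 1. Minimum distance d = 1.

Enumerate all 2^3 = 8 messages m ∈ F_2^3.
For each, compute codeword c = mG in F_2^8, then tally its weight.
  m = 000 → c = 00000000, weight = 0.
  m = 100 → c = 01010000, weight = 2.
  m = 010 → c = 01010001, weight = 3.
  m = 110 → c = 00000001, weight = 1.
  m = 001 → c = 01010100, weight = 3.
  m = 101 → c = 00000100, weight = 1.
  m = 011 → c = 00000101, weight = 2.
  m = 111 → c = 01010101, weight = 4.
Tally weights:
  weight 0: 1 codewords.
  weight 1: 2 codewords.
  weight 2: 2 codewords.
  weight 3: 2 codewords.
  weight 4: 1 codewords.
Minimum distance d = smallest w > 0 with A_w > 0 = 1.
Sanity: Σ A_w = 8 = 2^3 = 8 ✓.


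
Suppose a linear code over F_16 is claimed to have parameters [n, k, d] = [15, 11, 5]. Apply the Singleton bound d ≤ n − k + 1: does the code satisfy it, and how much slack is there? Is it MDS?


Singleton RHS = n − k + 1 = 5, slack = 0, bound satisfied, MDS.

Singleton bound: d ≤ n − k + 1.
Here n = 15, k = 11, so n − k + 1 = 5.
Given d = 5, check d ≤ 5: YES.
Slack = (n − k + 1) − d = 0.
The code is MDS (slack = 0).
Description: the claimed parameters are [15, 11, 5]_16; such a code would be MDS (meets Singleton bound).


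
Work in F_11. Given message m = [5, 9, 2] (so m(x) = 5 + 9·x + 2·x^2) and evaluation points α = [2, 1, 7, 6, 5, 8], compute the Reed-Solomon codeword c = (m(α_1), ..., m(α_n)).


c = [9, 5, 1, 10, 1, 7]

Message polynomial: m(x) = 5 + 9·x + 2·x^2 (mod 11).
For each evaluation point α_i, compute m(α_i) mod 11:
  α_1 = 2: Horner steps 2 → 2 → 9, so m(2) = 9.
  α_2 = 1: Horner steps 2 → 0 → 5, so m(1) = 5.
  α_3 = 7: Horner steps 2 → 1 → 1, so m(7) = 1.
  α_4 = 6: Horner steps 2 → 10 → 10, so m(6) = 10.
  α_5 = 5: Horner steps 2 → 8 → 1, so m(5) = 1.
  α_6 = 8: Horner steps 2 → 3 → 7, so m(8) = 7.
Codeword c = [9, 5, 1, 10, 1, 7] ∈ F_11^6.


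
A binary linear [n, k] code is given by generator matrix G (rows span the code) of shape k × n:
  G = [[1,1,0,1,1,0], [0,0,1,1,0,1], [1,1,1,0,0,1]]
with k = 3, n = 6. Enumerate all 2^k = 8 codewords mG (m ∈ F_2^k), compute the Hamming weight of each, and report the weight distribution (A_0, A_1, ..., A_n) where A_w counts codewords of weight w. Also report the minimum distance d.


Weight distribution: A_0 = 1, A_1 = 1, A_3 = 2, A_4 = 3, A_5 = 1. Minimum distance d = 1.

Enumerate all 2^3 = 8 messages m ∈ F_2^3.
For each, compute codeword c = mG in F_2^6, then tally its weight.
  m = 000 → c = 000000, weight = 0.
  m = 100 → c = 110110, weight = 4.
  m = 010 → c = 001101, weight = 3.
  m = 110 → c = 111011, weight = 5.
  m = 001 → c = 111001, weight = 4.
  m = 101 → c = 001111, weight = 4.
  m = 011 → c = 110100, weight = 3.
  m = 111 → c = 000010, weight = 1.
Tally weights:
  weight 0: 1 codewords.
  weight 1: 1 codewords.
  weight 3: 2 codewords.
  weight 4: 3 codewords.
  weight 5: 1 codewords.
Minimum distance d = smallest w > 0 with A_w > 0 = 1.
Sanity: Σ A_w = 8 = 2^3 = 8 ✓.


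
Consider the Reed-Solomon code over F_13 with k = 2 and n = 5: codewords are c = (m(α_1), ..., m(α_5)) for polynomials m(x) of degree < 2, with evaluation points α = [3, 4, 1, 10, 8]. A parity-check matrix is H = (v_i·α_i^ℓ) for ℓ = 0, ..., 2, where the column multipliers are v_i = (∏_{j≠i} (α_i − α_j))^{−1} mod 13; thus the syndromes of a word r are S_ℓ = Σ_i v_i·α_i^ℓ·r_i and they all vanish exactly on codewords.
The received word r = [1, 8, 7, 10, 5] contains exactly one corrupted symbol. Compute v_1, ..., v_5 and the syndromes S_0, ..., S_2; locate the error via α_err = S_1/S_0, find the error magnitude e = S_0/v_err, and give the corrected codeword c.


S = (10, 4, 12), error at position 1, error magnitude e = 2, c = [12, 8, 7, 10, 5].

Step 1: column multipliers v_i = (∏_{j≠i}(α_i − α_j))^{−1} mod 13.
  i = 1 (α = 3): (3−4)(3−1)(3−10)(3−8) = (−1)·2·(−7)·(−5) = −70 ≡ 8, so v_1 = 8^{−1} = 5 (mod 13).
  i = 2 (α = 4): (4−3)(4−1)(4−10)(4−8) = 1·3·(−6)·(−4) = 72 ≡ 7, so v_2 = 7^{−1} = 2 (mod 13).
  i = 3 (α = 1): (1−3)(1−4)(1−10)(1−8) = (−2)·(−3)·(−9)·(−7) = 378 ≡ 1, so v_3 = 1^{−1} = 1 (mod 13).
  i = 4 (α = 10): (10−3)(10−4)(10−1)(10−8) = 7·6·9·2 = 756 ≡ 2, so v_4 = 2^{−1} = 7 (mod 13).
  i = 5 (α = 8): (8−3)(8−4)(8−1)(8−10) = 5·4·7·(−2) = −280 ≡ 6, so v_5 = 6^{−1} = 11 (mod 13).
  v = [5, 2, 1, 7, 11].
Step 2: syndromes of r = [1, 8, 7, 10, 5] (all sums mod 13).
  S_0 = Σ v_i r_i = 5·1 + 2·8 + 1·7 + 7·10 + 11·5 = 153 ≡ 10.
  S_1 = Σ v_i α_i r_i = 5·3·1 + 2·4·8 + 1·1·7 + 7·10·10 + 11·8·5 = 1226 ≡ 4.
  α_i^2 mod 13 = [9, 3, 1, 9, 12].
  S_2 = Σ v_i α_i^2 r_i = 5·9·1 + 2·3·8 + 1·1·7 + 7·9·10 + 11·12·5 = 1390 ≡ 12.
  S = (10, 4, 12) ≠ 0, so r is not a codeword (an error is present).
Step 3: locate the error. For a single error e at position i, S_ℓ = v_i·e·α_i^ℓ, so α_err = S_1/S_0.
  S_0^{−1} = 10^{−1} = 4 (mod 13), so α_err = 4·4 = 16 ≡ 3 = α_1. Error position i = 1.
  Consistency check: S_2/S_1 = 12·10 = 120 ≡ 3 = α_err ✓ (single-error assumption holds).
Step 4: error magnitude e = S_0/v_1 = S_0·∏_{j≠1}(α_1 − α_j) = 10·8 = 80 ≡ 2 (mod 13).
Step 5: correct position 1: c_1 = r_1 − e = 1 − 2 ≡ 12 (mod 13). Hence c = [12, 8, 7, 10, 5].
  Check: interpolating c through the α_i gives m(x) = 11 + 9·x (degree < 2) with m(α_i) = c_i for every i, so c is indeed a codeword.


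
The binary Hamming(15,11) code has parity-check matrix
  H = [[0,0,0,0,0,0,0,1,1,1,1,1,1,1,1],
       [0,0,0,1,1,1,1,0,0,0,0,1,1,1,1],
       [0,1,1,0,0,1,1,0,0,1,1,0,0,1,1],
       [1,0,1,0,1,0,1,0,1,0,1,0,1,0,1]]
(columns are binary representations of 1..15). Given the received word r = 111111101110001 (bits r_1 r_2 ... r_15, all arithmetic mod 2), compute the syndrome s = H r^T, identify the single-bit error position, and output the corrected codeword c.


s = (0, 1, 1, 1)^T, error position = 7, corrected codeword c = 111111001110001

Compute s = H r^T mod 2 one row at a time:
  s_1 = 0 + 1 + 1 + 1 + 0 + 0 + 0 + 1 = 4 ≡ 0 (mod 2).
  s_2 = 1 + 1 + 1 + 1 + 0 + 0 + 0 + 1 = 5 ≡ 1 (mod 2).
  s_3 = 1 + 1 + 1 + 1 + 1 + 1 + 0 + 1 = 7 ≡ 1 (mod 2).
  s_4 = 1 + 1 + 1 + 1 + 1 + 1 + 0 + 1 = 7 ≡ 1 (mod 2).
s = (0, 1, 1, 1)^T — this equals column 7 of H (binary 0111), so error is at position 7.
Correct: flip bit 7 of r = 111111101110001 to get c = 111111001110001.


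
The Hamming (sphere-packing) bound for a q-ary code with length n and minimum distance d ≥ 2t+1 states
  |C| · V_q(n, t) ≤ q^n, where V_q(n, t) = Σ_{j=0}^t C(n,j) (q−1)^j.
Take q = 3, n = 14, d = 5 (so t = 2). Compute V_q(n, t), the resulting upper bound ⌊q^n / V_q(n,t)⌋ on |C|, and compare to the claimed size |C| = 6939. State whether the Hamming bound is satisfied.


V_q(n, t) = 393, q^n = 4782969, Hamming bound = 12170, |C| = 6939 ≤ bound (satisfied).

Step 1: Compute V_q(n, t) = Σ_{j=0}^2 C(n, j) (q−1)^j.
  j = 0: C(14,0)·(2)^0 = 1·1 = 1.
  j = 1: C(14,1)·(2)^1 = 14·2 = 28.
  j = 2: C(14,2)·(2)^2 = 91·4 = 364.
  V_q(n, t) = 1 + 28 + 364 = 393.
Step 2: q^n = 3^14 = 4782969.
Step 3: Hamming bound ⌊q^n / V_q(n,t)⌋ = ⌊4782969/393⌋ = 12170.
Step 4: Compare |C| = 6939 to 12170: satisfied.
The claimed |C| lies below the Hamming bound.


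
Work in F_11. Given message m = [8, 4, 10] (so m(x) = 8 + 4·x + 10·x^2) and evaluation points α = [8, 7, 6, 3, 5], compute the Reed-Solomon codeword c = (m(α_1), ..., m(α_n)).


c = [9, 9, 7, 0, 3]

Message polynomial: m(x) = 8 + 4·x + 10·x^2 (mod 11).
For each evaluation point α_i, compute m(α_i) mod 11:
  α_1 = 8: Horner steps 10 → 7 → 9, so m(8) = 9.
  α_2 = 7: Horner steps 10 → 8 → 9, so m(7) = 9.
  α_3 = 6: Horner steps 10 → 9 → 7, so m(6) = 7.
  α_4 = 3: Horner steps 10 → 1 → 0, so m(3) = 0.
  α_5 = 5: Horner steps 10 → 10 → 3, so m(5) = 3.
Codeword c = [9, 9, 7, 0, 3] ∈ F_11^5.


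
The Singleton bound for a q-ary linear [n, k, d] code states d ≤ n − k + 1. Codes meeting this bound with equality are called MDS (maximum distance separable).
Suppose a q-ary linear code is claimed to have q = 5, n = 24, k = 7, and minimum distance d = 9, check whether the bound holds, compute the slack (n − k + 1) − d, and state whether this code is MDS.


Singleton RHS = n − k + 1 = 18, slack = 9, bound satisfied, not MDS.

Singleton bound: d ≤ n − k + 1.
Here n = 24, k = 7, so n − k + 1 = 18.
Given d = 9, check d ≤ 18: YES.
Slack = (n − k + 1) − d = 9.
The code is NOT MDS (slack = 9 > 0).
Description: the claimed parameters are [24, 7, 9]_5; such a code would be non-MDS.


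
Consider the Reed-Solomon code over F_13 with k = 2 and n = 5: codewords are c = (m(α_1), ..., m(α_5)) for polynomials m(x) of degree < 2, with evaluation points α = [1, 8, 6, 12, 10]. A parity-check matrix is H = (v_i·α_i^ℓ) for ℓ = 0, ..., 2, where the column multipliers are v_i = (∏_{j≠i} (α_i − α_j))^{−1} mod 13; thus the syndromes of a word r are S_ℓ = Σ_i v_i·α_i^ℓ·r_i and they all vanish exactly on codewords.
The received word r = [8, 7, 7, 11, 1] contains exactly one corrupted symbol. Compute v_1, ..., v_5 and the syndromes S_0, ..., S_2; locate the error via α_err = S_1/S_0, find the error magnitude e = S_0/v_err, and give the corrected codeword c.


S = (2, 3, 11), error at position 2, error magnitude e = 3, c = [8, 4, 7, 11, 1].

Step 1: column multipliers v_i = (∏_{j≠i}(α_i − α_j))^{−1} mod 13.
  i = 1 (α = 1): (1−8)(1−6)(1−12)(1−10) = (−7)·(−5)·(−11)·(−9) = 3465 ≡ 7, so v_1 = 7^{−1} = 2 (mod 13).
  i = 2 (α = 8): (8−1)(8−6)(8−12)(8−10) = 7·2·(−4)·(−2) = 112 ≡ 8, so v_2 = 8^{−1} = 5 (mod 13).
  i = 3 (α = 6): (6−1)(6−8)(6−12)(6−10) = 5·(−2)·(−6)·(−4) = −240 ≡ 7, so v_3 = 7^{−1} = 2 (mod 13).
  i = 4 (α = 12): (12−1)(12−8)(12−6)(12−10) = 11·4·6·2 = 528 ≡ 8, so v_4 = 8^{−1} = 5 (mod 13).
  i = 5 (α = 10): (10−1)(10−8)(10−6)(10−12) = 9·2·4·(−2) = −144 ≡ 12, so v_5 = 12^{−1} = 12 (mod 13).
  v = [2, 5, 2, 5, 12].
Step 2: syndromes of r = [8, 7, 7, 11, 1] (all sums mod 13).
  S_0 = Σ v_i r_i = 2·8 + 5·7 + 2·7 + 5·11 + 12·1 = 132 ≡ 2.
  S_1 = Σ v_i α_i r_i = 2·1·8 + 5·8·7 + 2·6·7 + 5·12·11 + 12·10·1 = 1160 ≡ 3.
  α_i^2 mod 13 = [1, 12, 10, 1, 9].
  S_2 = Σ v_i α_i^2 r_i = 2·1·8 + 5·12·7 + 2·10·7 + 5·1·11 + 12·9·1 = 739 ≡ 11.
  S = (2, 3, 11) ≠ 0, so r is not a codeword (an error is present).
Step 3: locate the error. For a single error e at position i, S_ℓ = v_i·e·α_i^ℓ, so α_err = S_1/S_0.
  S_0^{−1} = 2^{−1} = 7 (mod 13), so α_err = 3·7 = 21 ≡ 8 = α_2. Error position i = 2.
  Consistency check: S_2/S_1 = 11·9 = 99 ≡ 8 = α_err ✓ (single-error assumption holds).
Step 4: error magnitude e = S_0/v_2 = S_0·∏_{j≠2}(α_2 − α_j) = 2·8 = 16 ≡ 3 (mod 13).
Step 5: correct position 2: c_2 = r_2 − e = 7 − 3 ≡ 4 (mod 13). Hence c = [8, 4, 7, 11, 1].
  Check: interpolating c through the α_i gives m(x) = 3 + 5·x (degree < 2) with m(α_i) = c_i for every i, so c is indeed a codeword.


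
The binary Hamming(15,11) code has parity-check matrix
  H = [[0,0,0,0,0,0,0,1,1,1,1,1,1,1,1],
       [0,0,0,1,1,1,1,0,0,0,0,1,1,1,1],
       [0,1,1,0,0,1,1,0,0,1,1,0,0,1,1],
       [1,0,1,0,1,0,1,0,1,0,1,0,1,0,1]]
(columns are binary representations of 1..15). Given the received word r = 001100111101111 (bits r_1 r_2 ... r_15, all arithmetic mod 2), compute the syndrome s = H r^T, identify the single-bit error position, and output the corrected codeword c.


s = (1, 0, 1, 1)^T, error position = 11, corrected codeword c = 001100111111111

Compute s = H r^T mod 2 one row at a time:
  s_1 = 1 + 1 + 1 + 0 + 1 + 1 + 1 + 1 = 7 ≡ 1 (mod 2).
  s_2 = 1 + 0 + 0 + 1 + 1 + 1 + 1 + 1 = 6 ≡ 0 (mod 2).
  s_3 = 0 + 1 + 0 + 1 + 1 + 0 + 1 + 1 = 5 ≡ 1 (mod 2).
  s_4 = 0 + 1 + 0 + 1 + 1 + 0 + 1 + 1 = 5 ≡ 1 (mod 2).
s = (1, 0, 1, 1)^T — this equals column 11 of H (binary 1011), so error is at position 11.
Correct: flip bit 11 of r = 001100111101111 to get c = 001100111111111.


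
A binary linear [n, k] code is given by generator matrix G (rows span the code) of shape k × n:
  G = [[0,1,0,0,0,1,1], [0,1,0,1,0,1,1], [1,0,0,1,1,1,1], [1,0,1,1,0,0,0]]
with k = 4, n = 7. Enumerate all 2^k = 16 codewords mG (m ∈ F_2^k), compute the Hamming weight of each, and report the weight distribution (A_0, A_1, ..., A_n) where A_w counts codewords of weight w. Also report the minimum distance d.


Weight distribution: A_0 = 1, A_1 = 1, A_2 = 1, A_3 = 4, A_4 = 5, A_5 = 3, A_6 = 1. Minimum distance d = 1.

Enumerate all 2^4 = 16 messages m ∈ F_2^4.
For each, compute codeword c = mG in F_2^7, then tally its weight.
  m = 0000 → c = 0000000, weight = 0.
  m = 1000 → c = 0100011, weight = 3.
  m = 0100 → c = 0101011, weight = 4.
  m = 1100 → c = 0001000, weight = 1.
  m = 0010 → c = 1001111, weight = 5.
  m = 1010 → c = 1101100, weight = 4.
  m = 0110 → c = 1100100, weight = 3.
  m = 1110 → c = 1000111, weight = 4.
  m = 0001 → c = 1011000, weight = 3.
  m = 1001 → c = 1111011, weight = 6.
  m = 0101 → c = 1110011, weight = 5.
  m = 1101 → c = 1010000, weight = 2.
  m = 0011 → c = 0010111, weight = 4.
  m = 1011 → c = 0110100, weight = 3.
  m = 0111 → c = 0111100, weight = 4.
  m = 1111 → c = 0011111, weight = 5.
Tally weights:
  weight 0: 1 codewords.
  weight 1: 1 codewords.
  weight 2: 1 codewords.
  weight 3: 4 codewords.
  weight 4: 5 codewords.
  weight 5: 3 codewords.
  weight 6: 1 codewords.
Minimum distance d = smallest w > 0 with A_w > 0 = 1.
Sanity: Σ A_w = 16 = 2^4 = 16 ✓.


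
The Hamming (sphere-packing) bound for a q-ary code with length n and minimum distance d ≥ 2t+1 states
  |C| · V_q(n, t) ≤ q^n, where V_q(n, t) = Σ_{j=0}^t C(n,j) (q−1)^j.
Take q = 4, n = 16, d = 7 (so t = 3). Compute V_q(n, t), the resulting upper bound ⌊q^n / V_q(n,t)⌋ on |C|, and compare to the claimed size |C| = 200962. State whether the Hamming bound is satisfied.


V_q(n, t) = 16249, q^n = 4294967296, Hamming bound = 264321, |C| = 200962 ≤ bound (satisfied).

Step 1: Compute V_q(n, t) = Σ_{j=0}^3 C(n, j) (q−1)^j.
  j = 0: C(16,0)·(3)^0 = 1·1 = 1.
  j = 1: C(16,1)·(3)^1 = 16·3 = 48.
  j = 2: C(16,2)·(3)^2 = 120·9 = 1080.
  j = 3: C(16,3)·(3)^3 = 560·27 = 15120.
  V_q(n, t) = 1 + 48 + 1080 + 15120 = 16249.
Step 2: q^n = 4^16 = 4294967296.
Step 3: Hamming bound ⌊q^n / V_q(n,t)⌋ = ⌊4294967296/16249⌋ = 264321.
Step 4: Compare |C| = 200962 to 264321: satisfied.
The claimed |C| lies below the Hamming bound.


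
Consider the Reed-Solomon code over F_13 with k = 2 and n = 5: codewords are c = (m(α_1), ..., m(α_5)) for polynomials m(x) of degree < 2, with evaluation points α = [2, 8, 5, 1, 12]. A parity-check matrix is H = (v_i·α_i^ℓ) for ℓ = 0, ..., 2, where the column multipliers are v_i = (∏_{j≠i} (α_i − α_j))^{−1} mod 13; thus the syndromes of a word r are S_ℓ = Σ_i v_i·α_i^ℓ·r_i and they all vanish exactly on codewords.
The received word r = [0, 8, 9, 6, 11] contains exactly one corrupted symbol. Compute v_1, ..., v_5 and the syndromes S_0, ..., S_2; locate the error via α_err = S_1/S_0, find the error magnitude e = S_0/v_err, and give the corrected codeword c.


S = (8, 3, 6), error at position 1, error magnitude e = 3, c = [10, 8, 9, 6, 11].

Step 1: column multipliers v_i = (∏_{j≠i}(α_i − α_j))^{−1} mod 13.
  i = 1 (α = 2): (2−8)(2−5)(2−1)(2−12) = (−6)·(−3)·1·(−10) = −180 ≡ 2, so v_1 = 2^{−1} = 7 (mod 13).
  i = 2 (α = 8): (8−2)(8−5)(8−1)(8−12) = 6·3·7·(−4) = −504 ≡ 3, so v_2 = 3^{−1} = 9 (mod 13).
  i = 3 (α = 5): (5−2)(5−8)(5−1)(5−12) = 3·(−3)·4·(−7) = 252 ≡ 5, so v_3 = 5^{−1} = 8 (mod 13).
  i = 4 (α = 1): (1−2)(1−8)(1−5)(1−12) = (−1)·(−7)·(−4)·(−11) = 308 ≡ 9, so v_4 = 9^{−1} = 3 (mod 13).
  i = 5 (α = 12): (12−2)(12−8)(12−5)(12−1) = 10·4·7·11 = 3080 ≡ 12, so v_5 = 12^{−1} = 12 (mod 13).
  v = [7, 9, 8, 3, 12].
Step 2: syndromes of r = [0, 8, 9, 6, 11] (all sums mod 13).
  S_0 = Σ v_i r_i = 7·0 + 9·8 + 8·9 + 3·6 + 12·11 = 294 ≡ 8.
  S_1 = Σ v_i α_i r_i = 7·2·0 + 9·8·8 + 8·5·9 + 3·1·6 + 12·12·11 = 2538 ≡ 3.
  α_i^2 mod 13 = [4, 12, 12, 1, 1].
  S_2 = Σ v_i α_i^2 r_i = 7·4·0 + 9·12·8 + 8·12·9 + 3·1·6 + 12·1·11 = 1878 ≡ 6.
  S = (8, 3, 6) ≠ 0, so r is not a codeword (an error is present).
Step 3: locate the error. For a single error e at position i, S_ℓ = v_i·e·α_i^ℓ, so α_err = S_1/S_0.
  S_0^{−1} = 8^{−1} = 5 (mod 13), so α_err = 3·5 = 15 ≡ 2 = α_1. Error position i = 1.
  Consistency check: S_2/S_1 = 6·9 = 54 ≡ 2 = α_err ✓ (single-error assumption holds).
Step 4: error magnitude e = S_0/v_1 = S_0·∏_{j≠1}(α_1 − α_j) = 8·2 = 16 ≡ 3 (mod 13).
Step 5: correct position 1: c_1 = r_1 − e = 0 − 3 ≡ 10 (mod 13). Hence c = [10, 8, 9, 6, 11].
  Check: interpolating c through the α_i gives m(x) = 2 + 4·x (degree < 2) with m(α_i) = c_i for every i, so c is indeed a codeword.
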